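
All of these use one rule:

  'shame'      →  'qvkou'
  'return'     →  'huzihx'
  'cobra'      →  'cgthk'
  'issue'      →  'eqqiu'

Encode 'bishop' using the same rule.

Each letter's alphabet position (a=0..z=25) is mapped through 9·x+10 mod 26 — an affine cipher.
For bishop: b(1)→9·1+10≡19=t; i(8)→9·8+10≡4=e; s(18)→9·18+10≡16=q; h(7)→9·7+10≡21=v; o(14)→9·14+10≡6=g; p(15)→9·15+10≡15=p (all mod 26).

teqvgp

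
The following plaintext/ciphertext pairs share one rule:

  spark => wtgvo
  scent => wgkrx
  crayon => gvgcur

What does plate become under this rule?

tpgxk

The rule splits by letter class: vowels +6, consonants +4.
For plate: p(cons)+4=t, l(cons)+4=p, a(vowel)+6=g, t(cons)+4=x, e(vowel)+6=k.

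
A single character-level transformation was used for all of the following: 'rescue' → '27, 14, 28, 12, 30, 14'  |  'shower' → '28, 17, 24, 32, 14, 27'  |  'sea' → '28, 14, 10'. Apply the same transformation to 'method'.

22, 14, 29, 17, 24, 13

r is letter #18 and maps to 27: an offset of 9. The number is (letter's place in the alphabet, a=1) + 9.
On method: m=13→22, e=5→14, t=20→29, h=8→17, o=15→24, d=4→13.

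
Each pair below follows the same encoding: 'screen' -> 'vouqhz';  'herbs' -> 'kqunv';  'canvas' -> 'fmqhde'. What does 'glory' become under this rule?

Shifts by position in screen: pos 0: s→v (+3), pos 1: c→o (+12), pos 2: r→u (+3), pos 3: e→q (+12) — repeating every 2. The shifts repeat in a cycle of length 2: positions 0,1,… shift by +3, +12, then the pattern repeats.
For glory: g+3=j, l+12=x, o+3=r, r+12=d, y+3=b.

jxrdb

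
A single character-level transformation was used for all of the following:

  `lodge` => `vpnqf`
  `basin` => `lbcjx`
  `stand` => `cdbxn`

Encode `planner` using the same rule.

The shift depends on letter class: consonant l→v is +10, but vowel o→p is +1. Two shifts are in play — +1 for a/e/i/o/u, +10 for every other letter.
Applying it to planner: p(cons)+10=z, l(cons)+10=v, a(vowel)+1=b, n(cons)+10=x, n(cons)+10=x, e(vowel)+1=f, r(cons)+10=b.

zvbxxfb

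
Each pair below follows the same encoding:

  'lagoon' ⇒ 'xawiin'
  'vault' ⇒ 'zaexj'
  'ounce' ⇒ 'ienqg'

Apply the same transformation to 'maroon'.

satiin

Treating letters as 0–25, the rule is x ↦ 21x + 0 (mod 26).
On maroon: m(12)→21·12+0≡18=s; a(0)→21·0+0≡0=a; r(17)→21·17+0≡19=t; o(14)→21·14+0≡8=i; o(14)→21·14+0≡8=i; n(13)→21·13+0≡13=n (all mod 26).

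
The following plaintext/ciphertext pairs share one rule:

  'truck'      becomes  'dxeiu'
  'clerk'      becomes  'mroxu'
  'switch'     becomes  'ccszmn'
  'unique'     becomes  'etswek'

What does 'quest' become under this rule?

aaoyd

Shifts by position in truck: pos 0: t→d (+10), pos 1: r→x (+6), pos 2: u→e (+10), pos 3: c→i (+6) — repeating every 2. A repeating key of period 2 is used — shifts +10, +6 over and over.
On quest: q+10=a, u+6=a, e+10=o, s+6=y, t+10=d.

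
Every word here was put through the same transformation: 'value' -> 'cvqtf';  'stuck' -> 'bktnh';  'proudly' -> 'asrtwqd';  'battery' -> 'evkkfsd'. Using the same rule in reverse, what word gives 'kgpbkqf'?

thistle

This is an affine cipher: with a=0,…,z=25, each position x becomes (9x+21) mod 26.
Reversing it on kgpbkqf: k(10)→3·(10−21)≡19=t; g(6)→3·(6−21)≡7=h; p(15)→3·(15−21)≡8=i; b(1)→3·(1−21)≡18=s; k(10)→3·(10−21)≡19=t; q(16)→3·(16−21)≡11=l; f(5)→3·(5−21)≡4=e (all mod 26).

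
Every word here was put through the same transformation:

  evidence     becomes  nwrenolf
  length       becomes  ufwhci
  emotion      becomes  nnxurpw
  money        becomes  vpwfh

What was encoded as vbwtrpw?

Shifts by position in evidence: pos 0: e→n (+9), pos 1: v→w (+1), pos 2: i→r (+9), pos 3: d→e (+1) — repeating every 2. It's a Vigenère-style cipher with numeric key [9,1]: position i shifts by key[i mod 2].
Decoding vbwtrpw: v−9=m, b−1=a, w−9=n, t−1=s, r−9=i, p−1=o, w−9=n.

mansion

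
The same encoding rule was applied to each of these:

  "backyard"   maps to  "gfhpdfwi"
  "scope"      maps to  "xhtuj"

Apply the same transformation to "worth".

Compare letters: b→g is +5, a→f is +5, c→h is +5 — a constant shift. Each letter is shifted forward by 5 in the alphabet (a Caesar shift of +5).
Applying it to worth: w+5=b, o+5=t, r+5=w, t+5=y, h+5=m.

btwym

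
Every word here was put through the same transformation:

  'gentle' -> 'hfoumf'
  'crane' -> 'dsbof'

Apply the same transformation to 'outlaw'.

Compare letters: g→h is +1, e→f is +1, n→o is +1 — a constant shift. It's a constant shift of +1 (ROT1).
On outlaw: o+1=p, u+1=v, t+1=u, l+1=m, a+1=b, w+1=x.

pvumbx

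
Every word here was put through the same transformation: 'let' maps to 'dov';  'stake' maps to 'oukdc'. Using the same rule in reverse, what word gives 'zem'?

cup

The output letters match the input read backwards, each shifted +10: let reversed is tel. The word is reversed, then every letter is shifted forward by 10.
Reversing it on zem: shift back: z−10=p, e−10=u, m−10=c → puc; then reverse → cup.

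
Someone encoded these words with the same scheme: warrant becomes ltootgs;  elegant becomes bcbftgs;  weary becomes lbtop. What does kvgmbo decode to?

w(22)→l(11) and a(0)→t(19) fit y≡15x+19 (mod 26); the inverse of 15 mod 26 is 7. Treating letters as 0–25, the rule is x ↦ 15x + 19 (mod 26).
Undoing it on kvgmbo: k(10)→7·(10−19)≡15=p; v(21)→7·(21−19)≡14=o; g(6)→7·(6−19)≡13=n; m(12)→7·(12−19)≡3=d; b(1)→7·(1−19)≡4=e; o(14)→7·(14−19)≡17=r (all mod 26).

ponder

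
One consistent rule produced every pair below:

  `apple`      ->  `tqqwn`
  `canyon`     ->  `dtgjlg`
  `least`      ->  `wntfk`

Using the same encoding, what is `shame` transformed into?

a(0)→t(19) and p(15)→q(16) fit y≡5x+19 (mod 26); the inverse of 5 mod 26 is 21. Treating letters as 0–25, the rule is x ↦ 5x + 19 (mod 26).
For shame: s(18)→5·18+19≡5=f; h(7)→5·7+19≡2=c; a(0)→5·0+19≡19=t; m(12)→5·12+19≡1=b; e(4)→5·4+19≡13=n (all mod 26).

fctbn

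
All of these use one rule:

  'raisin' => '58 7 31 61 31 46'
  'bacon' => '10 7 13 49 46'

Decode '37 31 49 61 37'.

kiosk

Each letter becomes 3×(its alphabet position, a=1..z=26) + 4.
Decoding 37 31 49 61 37: 37→(37−4)÷3=11=k, 31→(31−4)÷3=9=i, 49→(49−4)÷3=15=o, 61→(61−4)÷3=19=s, 37→(37−4)÷3=11=k.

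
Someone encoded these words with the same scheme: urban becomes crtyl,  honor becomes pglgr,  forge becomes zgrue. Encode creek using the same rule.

u(20)→c(2) and r(17)→r(17) fit y≡21x+24 (mod 26); the inverse of 21 mod 26 is 5. This is an affine cipher: with a=0,…,z=25, each position x becomes (21x+24) mod 26.
On creek: c(2)→21·2+24≡14=o; r(17)→21·17+24≡17=r; e(4)→21·4+24≡4=e; e(4)→21·4+24≡4=e; k(10)→21·10+24≡0=a (all mod 26).

oreea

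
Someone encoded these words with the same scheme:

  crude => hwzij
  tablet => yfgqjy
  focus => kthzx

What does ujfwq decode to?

Compare letters: c→h is +5, r→w is +5, u→z is +5 — a constant shift. It's a constant shift of +5 (ROT5).
Reversing it on ujfwq: u−5=p, j−5=e, f−5=a, w−5=r, q−5=l.

pearl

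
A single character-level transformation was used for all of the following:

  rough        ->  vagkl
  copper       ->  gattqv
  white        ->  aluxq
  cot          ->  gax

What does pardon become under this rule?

tmvhar

The shift depends on letter class: consonant r→v is +4, but vowel o→a is +12. Vowels shift forward by 12 and consonants shift forward by 4.
Applying it to pardon: p(cons)+4=t, a(vowel)+12=m, r(cons)+4=v, d(cons)+4=h, o(vowel)+12=a, n(cons)+4=r.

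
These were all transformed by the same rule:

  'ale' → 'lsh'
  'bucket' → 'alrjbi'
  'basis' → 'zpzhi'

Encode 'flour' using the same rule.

ybvsm

The output letters match the input read backwards, each shifted +7: ale reversed is ela. The word is reversed, then every letter is shifted forward by 7.
For flour: reverse → ruolf; then shift: r+7=y, u+7=b, o+7=v, l+7=s, f+7=m.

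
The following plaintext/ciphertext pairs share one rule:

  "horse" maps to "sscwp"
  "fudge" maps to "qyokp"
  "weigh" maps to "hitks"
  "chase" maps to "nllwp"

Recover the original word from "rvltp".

grape

The shifts repeat in a cycle of length 2: positions 0,1,… shift by +11, +4, then the pattern repeats.
Undoing it on rvltp: r−11=g, v−4=r, l−11=a, t−4=p, p−11=e.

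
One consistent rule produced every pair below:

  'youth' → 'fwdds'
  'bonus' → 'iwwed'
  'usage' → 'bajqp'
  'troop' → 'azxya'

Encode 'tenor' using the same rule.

amwyc

In youth: y→f is +7, o→w is +8, u→d is +9, t→d is +10 — the shift increases by 1 each position. Each letter shifts forward by (position + 7), i.e. 7, 8, 9, … — the shift grows by one for each successive letter.
Applying it to tenor: t+7=a, e+8=m, n+9=w, o+10=y, r+11=c.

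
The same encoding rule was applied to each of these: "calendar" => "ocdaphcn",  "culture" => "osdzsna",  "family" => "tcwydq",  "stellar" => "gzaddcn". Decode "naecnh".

reward

This is an affine cipher: with a=0,…,z=25, each position x becomes (19x+2) mod 26.
Decoding naecnh: n(13)→11·(13−2)≡17=r; a(0)→11·(0−2)≡4=e; e(4)→11·(4−2)≡22=w; c(2)→11·(2−2)≡0=a; n(13)→11·(13−2)≡17=r; h(7)→11·(7−2)≡3=d (all mod 26).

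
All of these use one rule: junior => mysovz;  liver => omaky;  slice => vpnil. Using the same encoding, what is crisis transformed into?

In junior: j→m is +3, u→y is +4, n→s is +5, i→o is +6 — the shift increases by 1 each position. The shift increases by 1 at each position, starting from +3: 3, 4, 5, ….
On crisis: c+3=f, r+4=v, i+5=n, s+6=y, i+7=p, s+8=a.

fvnypa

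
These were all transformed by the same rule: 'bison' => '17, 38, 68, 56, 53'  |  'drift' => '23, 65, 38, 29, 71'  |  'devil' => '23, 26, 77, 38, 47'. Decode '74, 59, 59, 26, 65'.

With a=1..z=26, the number is 3·pos + 11.
Decoding 74, 59, 59, 26, 65: 74→(74−11)÷3=21=u, 59→(59−11)÷3=16=p, 59→(59−11)÷3=16=p, 26→(26−11)÷3=5=e, 65→(65−11)÷3=18=r.

upper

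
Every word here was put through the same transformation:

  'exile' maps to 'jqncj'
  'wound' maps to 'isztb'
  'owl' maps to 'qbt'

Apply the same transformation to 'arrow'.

Read the word backwards and shift each letter +5.
On arrow: reverse → worra; then shift: w+5=b, o+5=t, r+5=w, r+5=w, a+5=f.

btwwf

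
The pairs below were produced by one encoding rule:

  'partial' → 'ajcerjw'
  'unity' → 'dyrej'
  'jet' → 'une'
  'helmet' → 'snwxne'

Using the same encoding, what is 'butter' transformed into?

mdeenc

Vowels shift forward by 9 and consonants shift forward by 11.
On butter: b(cons)+11=m, u(vowel)+9=d, t(cons)+11=e, t(cons)+11=e, e(vowel)+9=n, r(cons)+11=c.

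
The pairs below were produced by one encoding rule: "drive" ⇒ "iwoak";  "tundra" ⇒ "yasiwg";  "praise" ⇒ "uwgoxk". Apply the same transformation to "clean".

The shift depends on letter class: consonant d→i is +5, but vowel i→o is +6. Two shifts are in play — +6 for a/e/i/o/u, +5 for every other letter.
For clean: c(cons)+5=h, l(cons)+5=q, e(vowel)+6=k, a(vowel)+6=g, n(cons)+5=s.

hqkgs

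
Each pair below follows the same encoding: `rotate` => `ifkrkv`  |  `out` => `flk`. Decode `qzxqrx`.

Compare letters: r→i is +17, o→f is +17, t→k is +17 — a constant shift. Each letter is shifted forward by 17 in the alphabet (a Caesar shift of +17).
Decoding qzxqrx: q−17=z, z−17=i, x−17=g, q−17=z, r−17=a, x−17=g.

zigzag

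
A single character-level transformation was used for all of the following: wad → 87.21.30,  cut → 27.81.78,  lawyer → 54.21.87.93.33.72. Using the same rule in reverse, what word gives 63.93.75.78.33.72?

oyster

w(#23)→87 and a(#1)→21: differences scale by 3, so n = 3·pos + 18. The formula is n = 3×(alphabet index, a=1) + 18.
Reversing it on 63.93.75.78.33.72: 63→(63−18)÷3=15=o, 93→(93−18)÷3=25=y, 75→(75−18)÷3=19=s, 78→(78−18)÷3=20=t, 33→(33−18)÷3=5=e, 72→(72−18)÷3=18=r.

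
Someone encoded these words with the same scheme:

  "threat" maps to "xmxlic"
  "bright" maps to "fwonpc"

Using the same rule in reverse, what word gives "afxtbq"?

warmth

Each letter shifts forward by (position + 4), i.e. 4, 5, 6, … — the shift grows by one for each successive letter.
Undoing it on afxtbq: a−4=w, f−5=a, x−6=r, t−7=m, b−8=t, q−9=h.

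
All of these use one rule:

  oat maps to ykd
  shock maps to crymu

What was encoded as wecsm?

Compare letters: o→y is +10, a→k is +10, t→d is +10 — a constant shift. Each letter is shifted forward by 10 in the alphabet (a Caesar shift of +10).
Reversing it on wecsm: w−10=m, e−10=u, c−10=s, s−10=i, m−10=c.

music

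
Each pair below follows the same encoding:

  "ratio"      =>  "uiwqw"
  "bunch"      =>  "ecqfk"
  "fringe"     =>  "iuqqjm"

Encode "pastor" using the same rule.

The shift depends on letter class: consonant r→u is +3, but vowel a→i is +8. The rule splits by letter class: vowels +8, consonants +3.
Applying it to pastor: p(cons)+3=s, a(vowel)+8=i, s(cons)+3=v, t(cons)+3=w, o(vowel)+8=w, r(cons)+3=u.

sivwwu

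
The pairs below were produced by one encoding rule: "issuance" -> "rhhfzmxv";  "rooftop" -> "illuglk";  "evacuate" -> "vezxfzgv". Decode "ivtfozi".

regular

Each pair mirrors across the alphabet (i↔r, s↔h, s↔h): positions sum to 25. Each letter is replaced by its mirror in the alphabet: a↔z, b↔y, c↔x, and so on (the Atbash cipher).
Undoing it on ivtfozi: i↔r, v↔e, t↔g, f↔u, o↔l, z↔a, i↔r.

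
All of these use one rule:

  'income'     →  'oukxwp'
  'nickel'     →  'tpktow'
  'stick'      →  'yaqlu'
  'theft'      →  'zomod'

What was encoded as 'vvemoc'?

Each letter shifts forward by (position + 6), i.e. 6, 7, 8, … — the shift grows by one for each successive letter.
Undoing it on vvemoc: v−6=p, v−7=o, e−8=w, m−9=d, o−10=e, c−11=r.

powder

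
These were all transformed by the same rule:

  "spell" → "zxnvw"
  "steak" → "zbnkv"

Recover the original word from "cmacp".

verse

In spell: s→z is +7, p→x is +8, e→n is +9, l→v is +10 — the shift increases by 1 each position. Letter i (0-indexed) is shifted by i+7, so successive shifts are 7, 8, 9, ….
Decoding cmacp: c−7=v, m−8=e, a−9=r, c−10=s, p−11=e.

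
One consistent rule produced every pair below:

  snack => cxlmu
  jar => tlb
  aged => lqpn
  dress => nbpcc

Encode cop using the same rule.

mzz

Vowels shift forward by 11 and consonants shift forward by 10.
Applying it to cop: c(cons)+10=m, o(vowel)+11=z, p(cons)+10=z.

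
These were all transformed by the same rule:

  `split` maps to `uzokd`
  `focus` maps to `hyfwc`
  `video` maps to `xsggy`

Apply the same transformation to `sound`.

Shifts by position in split: pos 0: s→u (+2), pos 1: p→z (+10), pos 2: l→o (+3), pos 3: i→k (+2), pos 4: t→d (+10) — repeating every 3. A repeating key of period 3 is used — shifts +2, +10, +3 over and over.
For sound: s+2=u, o+10=y, u+3=x, n+2=p, d+10=n.

uyxpn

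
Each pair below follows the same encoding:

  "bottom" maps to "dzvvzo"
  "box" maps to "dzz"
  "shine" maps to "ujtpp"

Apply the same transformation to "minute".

otpfvp

Two shifts are in play — +11 for a/e/i/o/u, +2 for every other letter.
Applying it to minute: m(cons)+2=o, i(vowel)+11=t, n(cons)+2=p, u(vowel)+11=f, t(cons)+2=v, e(vowel)+11=p.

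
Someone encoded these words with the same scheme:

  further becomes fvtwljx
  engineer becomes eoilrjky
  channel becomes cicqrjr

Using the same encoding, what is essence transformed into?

etuhrhk

In further: f→f is +0, u→v is +1, r→t is +2, t→w is +3 — the shift increases by 1 each position. Letter i (0-indexed) is shifted by i+0, so successive shifts are 0, 1, 2, ….
For essence: e+0=e, s+1=t, s+2=u, e+3=h, n+4=r, c+5=h, e+6=k.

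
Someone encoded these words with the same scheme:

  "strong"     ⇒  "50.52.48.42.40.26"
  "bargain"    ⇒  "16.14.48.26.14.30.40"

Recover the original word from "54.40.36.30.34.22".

With a=1..z=26, the number is 2·pos + 12.
Reversing it on 54.40.36.30.34.22: 54→(54−12)÷2=21=u, 40→(40−12)÷2=14=n, 36→(36−12)÷2=12=l, 30→(30−12)÷2=9=i, 34→(34−12)÷2=11=k, 22→(22−12)÷2=5=e.

unlike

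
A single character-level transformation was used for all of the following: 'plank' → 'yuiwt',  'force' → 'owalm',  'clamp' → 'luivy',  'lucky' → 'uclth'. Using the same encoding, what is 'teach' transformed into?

cmilq

The shift depends on letter class: consonant p→y is +9, but vowel a→i is +8. The rule splits by letter class: vowels +8, consonants +9.
For teach: t(cons)+9=c, e(vowel)+8=m, a(vowel)+8=i, c(cons)+9=l, h(cons)+9=q.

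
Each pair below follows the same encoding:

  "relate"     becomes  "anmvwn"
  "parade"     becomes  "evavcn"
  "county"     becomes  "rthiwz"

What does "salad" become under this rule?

lvmvc

This is an affine cipher: with a=0,…,z=25, each position x becomes (11x+21) mod 26.
Applying it to salad: s(18)→11·18+21≡11=l; a(0)→11·0+21≡21=v; l(11)→11·11+21≡12=m; a(0)→11·0+21≡21=v; d(3)→11·3+21≡2=c (all mod 26).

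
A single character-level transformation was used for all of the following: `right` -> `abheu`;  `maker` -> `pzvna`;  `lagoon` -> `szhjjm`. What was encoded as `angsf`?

reply

r(17)→a(0) and i(8)→b(1) fit y≡23x+25 (mod 26); the inverse of 23 mod 26 is 17. Treating letters as 0–25, the rule is x ↦ 23x + 25 (mod 26).
Reversing it on angsf: a(0)→17·(0−25)≡17=r; n(13)→17·(13−25)≡4=e; g(6)→17·(6−25)≡15=p; s(18)→17·(18−25)≡11=l; f(5)→17·(5−25)≡24=y (all mod 26).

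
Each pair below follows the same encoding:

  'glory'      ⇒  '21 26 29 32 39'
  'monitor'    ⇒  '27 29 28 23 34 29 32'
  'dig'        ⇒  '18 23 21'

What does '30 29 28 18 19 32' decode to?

ponder

g is letter #7 and maps to 21: an offset of 14. Letters become their 1-based position plus 14 (so a→15, b→16, …).
Reversing it on 30 29 28 18 19 32: 30→(30−14)÷1=16=p, 29→(29−14)÷1=15=o, 28→(28−14)÷1=14=n, 18→(18−14)÷1=4=d, 19→(19−14)÷1=5=e, 32→(32−14)÷1=18=r.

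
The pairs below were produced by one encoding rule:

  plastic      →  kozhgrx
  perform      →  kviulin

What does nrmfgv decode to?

minute

This is the alphabet-reversal cipher (Atbash): a becomes z, b becomes y, etc.
Decoding nrmfgv: n↔m, r↔i, m↔n, f↔u, g↔t, v↔e.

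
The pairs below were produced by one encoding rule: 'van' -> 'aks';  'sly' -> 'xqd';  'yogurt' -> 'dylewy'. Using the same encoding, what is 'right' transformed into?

wslmy

The shift depends on letter class: consonant v→a is +5, but vowel a→k is +10. Vowels shift forward by 10 and consonants shift forward by 5.
On right: r(cons)+5=w, i(vowel)+10=s, g(cons)+5=l, h(cons)+5=m, t(cons)+5=y.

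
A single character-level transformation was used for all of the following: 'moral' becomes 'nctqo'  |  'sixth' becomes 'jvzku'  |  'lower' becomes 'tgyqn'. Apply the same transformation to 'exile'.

gnkzg

The output letters match the input read backwards, each shifted +2: moral reversed is larom. Read the word backwards and shift each letter +2.
Applying it to exile: reverse → elixe; then shift: e+2=g, l+2=n, i+2=k, x+2=z, e+2=g.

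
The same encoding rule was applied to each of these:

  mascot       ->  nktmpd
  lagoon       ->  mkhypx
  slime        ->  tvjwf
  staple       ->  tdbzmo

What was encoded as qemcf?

Shifts by position in mascot: pos 0: m→n (+1), pos 1: a→k (+10), pos 2: s→t (+1), pos 3: c→m (+10) — repeating every 2. The shifts repeat in a cycle of length 2: positions 0,1,… shift by +1, +10, then the pattern repeats.
Undoing it on qemcf: q−1=p, e−10=u, m−1=l, c−10=s, f−1=e.

pulse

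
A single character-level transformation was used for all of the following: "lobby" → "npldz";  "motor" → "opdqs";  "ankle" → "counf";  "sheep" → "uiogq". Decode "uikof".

Shifts by position in lobby: pos 0: l→n (+2), pos 1: o→p (+1), pos 2: b→l (+10), pos 3: b→d (+2), pos 4: y→z (+1) — repeating every 3. A repeating key of period 3 is used — shifts +2, +1, +10 over and over.
Undoing it on uikof: u−2=s, i−1=h, k−10=a, o−2=m, f−1=e.

shame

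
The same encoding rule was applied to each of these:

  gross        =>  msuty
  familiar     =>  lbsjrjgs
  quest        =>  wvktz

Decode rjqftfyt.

Shifts by position in gross: pos 0: g→m (+6), pos 1: r→s (+1), pos 2: o→u (+6), pos 3: s→t (+1) — repeating every 2. The shifts repeat in a cycle of length 2: positions 0,1,… shift by +6, +1, then the pattern repeats.
Reversing it on rjqftfyt: r−6=l, j−1=i, q−6=k, f−1=e, t−6=n, f−1=e, y−6=s, t−1=s.

likeness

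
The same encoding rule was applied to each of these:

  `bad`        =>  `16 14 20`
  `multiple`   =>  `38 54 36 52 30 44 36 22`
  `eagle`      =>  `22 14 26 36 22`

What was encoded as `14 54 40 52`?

The formula is n = 2×(alphabet index, a=1) + 12.
Reversing it on 14 54 40 52: 14→(14−12)÷2=1=a, 54→(54−12)÷2=21=u, 40→(40−12)÷2=14=n, 52→(52−12)÷2=20=t.

aunt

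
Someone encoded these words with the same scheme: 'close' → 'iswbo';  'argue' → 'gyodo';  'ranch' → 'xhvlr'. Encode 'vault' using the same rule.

bhcud

In close: c→i is +6, l→s is +7, o→w is +8, s→b is +9 — the shift increases by 1 each position. Each letter shifts forward by (position + 6), i.e. 6, 7, 8, … — the shift grows by one for each successive letter.
For vault: v+6=b, a+7=h, u+8=c, l+9=u, t+10=d.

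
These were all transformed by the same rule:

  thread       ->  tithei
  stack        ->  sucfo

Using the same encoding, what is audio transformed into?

avfls

In thread: t→t is +0, h→i is +1, r→t is +2, e→h is +3 — the shift increases by 1 each position. Each letter shifts forward by its position index (0, 1, 2, …) — the shift grows by one for each successive letter.
Applying it to audio: a+0=a, u+1=v, d+2=f, i+3=l, o+4=s.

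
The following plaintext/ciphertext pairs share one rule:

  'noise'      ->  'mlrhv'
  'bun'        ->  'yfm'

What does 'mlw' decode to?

Each pair mirrors across the alphabet (n↔m, o↔l, i↔r): positions sum to 25. This is the alphabet-reversal cipher (Atbash): a becomes z, b becomes y, etc.
Reversing it on mlw: m↔n, l↔o, w↔d.

nod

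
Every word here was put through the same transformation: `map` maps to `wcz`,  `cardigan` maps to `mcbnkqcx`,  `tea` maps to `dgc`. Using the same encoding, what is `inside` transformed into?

The shift depends on letter class: consonant m→w is +10, but vowel a→c is +2. Vowels shift forward by 2 and consonants shift forward by 10.
Applying it to inside: i(vowel)+2=k, n(cons)+10=x, s(cons)+10=c, i(vowel)+2=k, d(cons)+10=n, e(vowel)+2=g.

kxckng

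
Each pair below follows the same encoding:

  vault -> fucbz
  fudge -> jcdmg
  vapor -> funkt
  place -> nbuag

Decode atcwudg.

v(21)→f(5) and a(0)→u(20) fit y≡3x+20 (mod 26); the inverse of 3 mod 26 is 9. Treating letters as 0–25, the rule is x ↦ 3x + 20 (mod 26).
Reversing it on atcwudg: a(0)→9·(0−20)≡2=c; t(19)→9·(19−20)≡17=r; c(2)→9·(2−20)≡20=u; w(22)→9·(22−20)≡18=s; u(20)→9·(20−20)≡0=a; d(3)→9·(3−20)≡3=d; g(6)→9·(6−20)≡4=e (all mod 26).

crusade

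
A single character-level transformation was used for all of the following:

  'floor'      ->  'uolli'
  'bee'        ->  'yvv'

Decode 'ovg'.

let

Each pair mirrors across the alphabet (f↔u, l↔o, o↔l): positions sum to 25. Letters are reflected about the middle of the alphabet (position → 25−position): Atbash.
Reversing it on ovg: o↔l, v↔e, g↔t.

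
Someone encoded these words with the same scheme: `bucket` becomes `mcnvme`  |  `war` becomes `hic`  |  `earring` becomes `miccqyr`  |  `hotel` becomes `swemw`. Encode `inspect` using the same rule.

qydamne

The shift depends on letter class: consonant b→m is +11, but vowel u→c is +8. Two shifts are in play — +8 for a/e/i/o/u, +11 for every other letter.
Applying it to inspect: i(vowel)+8=q, n(cons)+11=y, s(cons)+11=d, p(cons)+11=a, e(vowel)+8=m, c(cons)+11=n, t(cons)+11=e.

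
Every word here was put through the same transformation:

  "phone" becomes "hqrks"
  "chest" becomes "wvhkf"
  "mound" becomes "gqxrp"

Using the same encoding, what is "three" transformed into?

hhukw

The word is reversed, then every letter is shifted forward by 3.
Applying it to three: reverse → eerht; then shift: e+3=h, e+3=h, r+3=u, h+3=k, t+3=w.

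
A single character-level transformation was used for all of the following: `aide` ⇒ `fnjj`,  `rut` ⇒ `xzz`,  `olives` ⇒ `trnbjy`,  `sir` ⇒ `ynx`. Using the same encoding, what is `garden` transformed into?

mfxjjt

The shift depends on letter class: consonant d→j is +6, but vowel a→f is +5. Two shifts are in play — +5 for a/e/i/o/u, +6 for every other letter.
Applying it to garden: g(cons)+6=m, a(vowel)+5=f, r(cons)+6=x, d(cons)+6=j, e(vowel)+5=j, n(cons)+6=t.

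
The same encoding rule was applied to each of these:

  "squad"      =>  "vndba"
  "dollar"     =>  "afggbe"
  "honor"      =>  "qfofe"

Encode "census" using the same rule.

jrovdv

s(18)→v(21) and q(16)→n(13) fit y≡17x+1 (mod 26); the inverse of 17 mod 26 is 23. This is an affine cipher: with a=0,…,z=25, each position x becomes (17x+1) mod 26.
Applying it to census: c(2)→17·2+1≡9=j; e(4)→17·4+1≡17=r; n(13)→17·13+1≡14=o; s(18)→17·18+1≡21=v; u(20)→17·20+1≡3=d; s(18)→17·18+1≡21=v (all mod 26).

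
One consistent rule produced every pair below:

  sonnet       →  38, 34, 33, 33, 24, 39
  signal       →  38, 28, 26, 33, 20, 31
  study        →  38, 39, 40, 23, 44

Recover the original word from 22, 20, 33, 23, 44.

s is letter #19 and maps to 38: an offset of 19. The number is (letter's place in the alphabet, a=1) + 19.
Decoding 22, 20, 33, 23, 44: 22→(22−19)÷1=3=c, 20→(20−19)÷1=1=a, 33→(33−19)÷1=14=n, 23→(23−19)÷1=4=d, 44→(44−19)÷1=25=y.

candy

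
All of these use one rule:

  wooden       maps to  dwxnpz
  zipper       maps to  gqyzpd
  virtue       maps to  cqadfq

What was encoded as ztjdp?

slate

In wooden: w→d is +7, o→w is +8, o→x is +9, d→n is +10 — the shift increases by 1 each position. The shift increases by 1 at each position, starting from +7: 7, 8, 9, ….
Decoding ztjdp: z−7=s, t−8=l, j−9=a, d−10=t, p−11=e.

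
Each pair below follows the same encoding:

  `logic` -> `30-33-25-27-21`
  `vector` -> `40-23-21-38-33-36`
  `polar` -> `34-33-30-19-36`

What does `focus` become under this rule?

24-33-21-39-37

l is letter #12 and maps to 30: an offset of 18. The number is (letter's place in the alphabet, a=1) + 18.
On focus: f=6→24, o=15→33, c=3→21, u=21→39, s=19→37.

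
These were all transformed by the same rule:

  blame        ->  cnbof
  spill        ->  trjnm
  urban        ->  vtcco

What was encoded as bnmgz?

alley

The shifts repeat in a cycle of length 2: positions 0,1,… shift by +1, +2, then the pattern repeats.
Reversing it on bnmgz: b−1=a, n−2=l, m−1=l, g−2=e, z−1=y.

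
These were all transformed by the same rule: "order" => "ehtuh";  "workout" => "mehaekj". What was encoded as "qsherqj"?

acrobat

Every letter moves 16 places later in the alphabet, wrapping around z→a.
Decoding qsherqj: q−16=a, s−16=c, h−16=r, e−16=o, r−16=b, q−16=a, j−16=t.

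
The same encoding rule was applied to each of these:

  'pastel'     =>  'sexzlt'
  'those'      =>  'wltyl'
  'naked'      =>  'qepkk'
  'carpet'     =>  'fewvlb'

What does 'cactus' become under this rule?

fehzba

In pastel: p→s is +3, a→e is +4, s→x is +5, t→z is +6 — the shift increases by 1 each position. Each letter shifts forward by (position + 3), i.e. 3, 4, 5, … — the shift grows by one for each successive letter.
On cactus: c+3=f, a+4=e, c+5=h, t+6=z, u+7=b, s+8=a.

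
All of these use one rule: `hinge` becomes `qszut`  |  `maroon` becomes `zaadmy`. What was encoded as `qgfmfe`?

Read the word backwards and shift each letter +12.
Undoing it on qgfmfe: shift back: q−12=e, g−12=u, f−12=t, m−12=a, f−12=t, e−12=s → eutats; then reverse → statue.

statue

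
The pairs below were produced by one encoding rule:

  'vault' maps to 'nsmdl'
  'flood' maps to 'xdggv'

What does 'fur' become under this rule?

xmj

Compare letters: v→n is +18, a→s is +18, u→m is +18 — a constant shift. Each letter is shifted forward by 18 in the alphabet (a Caesar shift of +18).
On fur: f+18=x, u+18=m, r+18=j.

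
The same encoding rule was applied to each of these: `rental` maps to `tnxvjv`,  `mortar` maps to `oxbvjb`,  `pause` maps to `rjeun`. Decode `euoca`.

The shifts repeat in a cycle of length 3: positions 0,1,… shift by +2, +9, +10, then the pattern repeats.
Reversing it on euoca: e−2=c, u−9=l, o−10=e, c−2=a, a−9=r.

clear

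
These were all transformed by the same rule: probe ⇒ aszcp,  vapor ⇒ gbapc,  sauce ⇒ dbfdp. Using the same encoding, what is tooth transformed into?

The shifts repeat in a cycle of length 2: positions 0,1,… shift by +11, +1, then the pattern repeats.
For tooth: t+11=e, o+1=p, o+11=z, t+1=u, h+11=s.

epzus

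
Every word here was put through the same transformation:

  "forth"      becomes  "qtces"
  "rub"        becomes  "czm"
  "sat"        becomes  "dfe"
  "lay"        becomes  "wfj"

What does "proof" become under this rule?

acttq

The shift depends on letter class: consonant f→q is +11, but vowel o→t is +5. The rule splits by letter class: vowels +5, consonants +11.
For proof: p(cons)+11=a, r(cons)+11=c, o(vowel)+5=t, o(vowel)+5=t, f(cons)+11=q.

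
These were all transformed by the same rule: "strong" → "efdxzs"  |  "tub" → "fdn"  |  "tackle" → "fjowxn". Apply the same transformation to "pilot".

brxxf

The shift depends on letter class: consonant s→e is +12, but vowel o→x is +9. Two shifts are in play — +9 for a/e/i/o/u, +12 for every other letter.
Applying it to pilot: p(cons)+12=b, i(vowel)+9=r, l(cons)+12=x, o(vowel)+9=x, t(cons)+12=f.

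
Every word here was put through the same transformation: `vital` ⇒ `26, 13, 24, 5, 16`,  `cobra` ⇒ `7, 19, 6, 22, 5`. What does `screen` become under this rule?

23, 7, 22, 9, 9, 18

v is letter #22 and maps to 26: an offset of 4. Each letter is replaced by its alphabet position (a=1..z=26) + 4.
Applying it to screen: s=19→23, c=3→7, r=18→22, e=5→9, e=5→9, n=14→18.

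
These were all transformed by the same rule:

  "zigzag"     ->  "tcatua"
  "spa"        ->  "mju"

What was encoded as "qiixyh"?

wooden

Compare letters: z→t is +20, i→c is +20, g→a is +20 — a constant shift. Each letter is shifted forward by 20 in the alphabet (a Caesar shift of +20).
Decoding qiixyh: q−20=w, i−20=o, i−20=o, x−20=d, y−20=e, h−20=n.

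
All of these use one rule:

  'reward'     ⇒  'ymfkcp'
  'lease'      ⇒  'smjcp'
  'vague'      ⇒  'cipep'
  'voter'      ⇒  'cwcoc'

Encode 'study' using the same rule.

zbdnj

In reward: r→y is +7, e→m is +8, w→f is +9, a→k is +10 — the shift increases by 1 each position. Letter i (0-indexed) is shifted by i+7, so successive shifts are 7, 8, 9, ….
On study: s+7=z, t+8=b, u+9=d, d+10=n, y+11=j.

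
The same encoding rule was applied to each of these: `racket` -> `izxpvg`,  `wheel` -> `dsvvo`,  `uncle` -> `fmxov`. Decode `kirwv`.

Each pair mirrors across the alphabet (r↔i, a↔z, c↔x): positions sum to 25. Each letter is replaced by its mirror in the alphabet: a↔z, b↔y, c↔x, and so on (the Atbash cipher).
Undoing it on kirwv: k↔p, i↔r, r↔i, w↔d, v↔e.

pride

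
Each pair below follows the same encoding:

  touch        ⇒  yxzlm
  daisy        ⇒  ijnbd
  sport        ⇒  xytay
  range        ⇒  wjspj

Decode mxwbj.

It's a Vigenère-style cipher with numeric key [5,9]: position i shifts by key[i mod 2].
Reversing it on mxwbj: m−5=h, x−9=o, w−5=r, b−9=s, j−5=e.

horse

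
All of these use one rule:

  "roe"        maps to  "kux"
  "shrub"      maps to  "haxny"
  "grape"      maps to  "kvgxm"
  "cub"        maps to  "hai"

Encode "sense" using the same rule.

The output letters match the input read backwards, each shifted +6: roe reversed is eor. The word is reversed, then every letter is shifted forward by 6.
On sense: reverse → esnes; then shift: e+6=k, s+6=y, n+6=t, e+6=k, s+6=y.

kytky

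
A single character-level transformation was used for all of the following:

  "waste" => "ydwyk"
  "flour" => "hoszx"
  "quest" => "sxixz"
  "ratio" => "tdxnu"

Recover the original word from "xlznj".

In waste: w→y is +2, a→d is +3, s→w is +4, t→y is +5 — the shift increases by 1 each position. Letter i (0-indexed) is shifted by i+2, so successive shifts are 2, 3, 4, ….
Decoding xlznj: x−2=v, l−3=i, z−4=v, n−5=i, j−6=d.

vivid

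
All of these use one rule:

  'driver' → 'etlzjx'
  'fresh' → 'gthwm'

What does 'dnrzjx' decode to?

clover

In driver: d→e is +1, r→t is +2, i→l is +3, v→z is +4 — the shift increases by 1 each position. The shift increases by 1 at each position, starting from +1: 1, 2, 3, ….
Reversing it on dnrzjx: d−1=c, n−2=l, r−3=o, z−4=v, j−5=e, x−6=r.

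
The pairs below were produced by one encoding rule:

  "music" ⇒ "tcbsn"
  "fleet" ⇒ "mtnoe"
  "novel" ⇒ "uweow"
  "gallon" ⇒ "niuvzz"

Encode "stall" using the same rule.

zbjvw

In music: m→t is +7, u→c is +8, s→b is +9, i→s is +10 — the shift increases by 1 each position. Each letter shifts forward by (position + 7), i.e. 7, 8, 9, … — the shift grows by one for each successive letter.
Applying it to stall: s+7=z, t+8=b, a+9=j, l+10=v, l+11=w.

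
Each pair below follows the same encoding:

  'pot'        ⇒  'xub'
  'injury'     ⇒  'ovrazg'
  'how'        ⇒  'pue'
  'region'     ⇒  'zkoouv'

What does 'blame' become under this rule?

The shift depends on letter class: consonant p→x is +8, but vowel o→u is +6. The rule splits by letter class: vowels +6, consonants +8.
For blame: b(cons)+8=j, l(cons)+8=t, a(vowel)+6=g, m(cons)+8=u, e(vowel)+6=k.

jtguk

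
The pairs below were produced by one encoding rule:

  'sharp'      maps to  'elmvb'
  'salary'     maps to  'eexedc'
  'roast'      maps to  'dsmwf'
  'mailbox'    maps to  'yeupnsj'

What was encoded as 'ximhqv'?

Shifts by position in sharp: pos 0: s→e (+12), pos 1: h→l (+4), pos 2: a→m (+12), pos 3: r→v (+4) — repeating every 2. A repeating key of period 2 is used — shifts +12, +4 over and over.
Reversing it on ximhqv: x−12=l, i−4=e, m−12=a, h−4=d, q−12=e, v−4=r.

leader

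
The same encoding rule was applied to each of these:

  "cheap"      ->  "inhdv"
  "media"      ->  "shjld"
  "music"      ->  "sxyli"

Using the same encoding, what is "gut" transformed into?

The shift depends on letter class: consonant c→i is +6, but vowel e→h is +3. The rule splits by letter class: vowels +3, consonants +6.
For gut: g(cons)+6=m, u(vowel)+3=x, t(cons)+6=z.

mxz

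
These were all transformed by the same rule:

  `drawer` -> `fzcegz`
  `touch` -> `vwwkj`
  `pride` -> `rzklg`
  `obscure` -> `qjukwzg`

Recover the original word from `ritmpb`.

Shifts by position in drawer: pos 0: d→f (+2), pos 1: r→z (+8), pos 2: a→c (+2), pos 3: w→e (+8) — repeating every 2. The shifts repeat in a cycle of length 2: positions 0,1,… shift by +2, +8, then the pattern repeats.
Decoding ritmpb: r−2=p, i−8=a, t−2=r, m−8=e, p−2=n, b−8=t.

parent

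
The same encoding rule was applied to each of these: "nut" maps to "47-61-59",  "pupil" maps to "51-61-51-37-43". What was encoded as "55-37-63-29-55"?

river

n(#14)→47 and u(#21)→61: differences scale by 2, so n = 2·pos + 19. The formula is n = 2×(alphabet index, a=1) + 19.
Undoing it on 55-37-63-29-55: 55→(55−19)÷2=18=r, 37→(37−19)÷2=9=i, 63→(63−19)÷2=22=v, 29→(29−19)÷2=5=e, 55→(55−19)÷2=18=r.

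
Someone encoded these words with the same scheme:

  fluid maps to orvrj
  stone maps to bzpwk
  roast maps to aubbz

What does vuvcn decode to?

mouth

The shifts repeat in a cycle of length 3: positions 0,1,… shift by +9, +6, +1, then the pattern repeats.
Reversing it on vuvcn: v−9=m, u−6=o, v−1=u, c−9=t, n−6=h.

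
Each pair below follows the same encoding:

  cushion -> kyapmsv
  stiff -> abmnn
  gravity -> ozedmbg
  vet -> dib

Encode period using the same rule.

The shift depends on letter class: consonant c→k is +8, but vowel u→y is +4. Two shifts are in play — +4 for a/e/i/o/u, +8 for every other letter.
Applying it to period: p(cons)+8=x, e(vowel)+4=i, r(cons)+8=z, i(vowel)+4=m, o(vowel)+4=s, d(cons)+8=l.

xizmsl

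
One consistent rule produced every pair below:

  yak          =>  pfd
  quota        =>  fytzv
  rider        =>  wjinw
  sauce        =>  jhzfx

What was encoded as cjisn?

The output letters match the input read backwards, each shifted +5: yak reversed is kay. Two steps: reverse the string, then apply a Caesar shift of +5.
Reversing it on cjisn: shift back: c−5=x, j−5=e, i−5=d, s−5=n, n−5=i → xedni; then reverse → index.

index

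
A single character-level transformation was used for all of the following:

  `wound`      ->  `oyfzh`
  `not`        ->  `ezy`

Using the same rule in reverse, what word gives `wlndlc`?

rascal

The output letters match the input read backwards, each shifted +11: wound reversed is dnuow. The word is reversed, then every letter is shifted forward by 11.
Reversing it on wlndlc: shift back: w−11=l, l−11=a, n−11=c, d−11=s, l−11=a, c−11=r → lacsar; then reverse → rascal.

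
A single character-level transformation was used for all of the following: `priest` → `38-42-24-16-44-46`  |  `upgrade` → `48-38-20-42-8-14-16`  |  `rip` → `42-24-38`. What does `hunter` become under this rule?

22-48-34-46-16-42

With a=1..z=26, the number is 2·pos + 6.
On hunter: h=8→22, u=21→48, n=14→34, t=20→46, e=5→16, r=18→42.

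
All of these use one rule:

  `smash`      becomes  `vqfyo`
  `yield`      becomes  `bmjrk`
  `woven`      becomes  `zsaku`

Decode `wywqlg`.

turkey

In smash: s→v is +3, m→q is +4, a→f is +5, s→y is +6 — the shift increases by 1 each position. The shift increases by 1 at each position, starting from +3: 3, 4, 5, ….
Reversing it on wywqlg: w−3=t, y−4=u, w−5=r, q−6=k, l−7=e, g−8=y.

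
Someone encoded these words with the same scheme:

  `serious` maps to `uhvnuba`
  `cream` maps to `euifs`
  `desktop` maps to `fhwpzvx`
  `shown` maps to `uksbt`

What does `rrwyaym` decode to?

In serious: s→u is +2, e→h is +3, r→v is +4, i→n is +5 — the shift increases by 1 each position. Each letter shifts forward by (position + 2), i.e. 2, 3, 4, … — the shift grows by one for each successive letter.
Undoing it on rrwyaym: r−2=p, r−3=o, w−4=s, y−5=t, a−6=u, y−7=r, m−8=e.

posture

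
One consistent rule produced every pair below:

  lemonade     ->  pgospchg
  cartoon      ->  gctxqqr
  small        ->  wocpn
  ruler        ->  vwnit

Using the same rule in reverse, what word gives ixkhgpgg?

Shifts by position in lemonade: pos 0: l→p (+4), pos 1: e→g (+2), pos 2: m→o (+2), pos 3: o→s (+4), pos 4: n→p (+2), pos 5: a→c (+2) — repeating every 3. A repeating key of period 3 is used — shifts +4, +2, +2 over and over.
Undoing it on ixkhgpgg: i−4=e, x−2=v, k−2=i, h−4=d, g−2=e, p−2=n, g−4=c, g−2=e.

evidence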